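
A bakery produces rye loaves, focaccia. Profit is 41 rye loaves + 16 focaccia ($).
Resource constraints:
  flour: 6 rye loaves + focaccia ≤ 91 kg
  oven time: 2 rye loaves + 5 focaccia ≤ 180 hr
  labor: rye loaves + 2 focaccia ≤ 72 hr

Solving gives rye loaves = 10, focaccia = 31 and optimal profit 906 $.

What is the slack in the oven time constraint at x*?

oven time used = 2·10 + 5·31 = 175; slack = 180 − 175 = 5.

5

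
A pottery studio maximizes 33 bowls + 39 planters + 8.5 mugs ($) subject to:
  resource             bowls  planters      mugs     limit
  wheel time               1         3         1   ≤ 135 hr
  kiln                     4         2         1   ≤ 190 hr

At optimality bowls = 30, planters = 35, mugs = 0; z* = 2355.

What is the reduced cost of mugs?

Both wheel time and kiln are binding at x*.
The binding rows give the dual system: 1·y_wheel time + 4·y_kiln = 33 and 3·y_wheel time + 2·y_kiln = 39.
→ y_wheel time = 9 and y_kiln = 6.
Reduced cost of mugs: c₃ − yᵀa₃ = 8.5 − (9·1 + 6·1) = 8.5 − 15 = -6.5.

-6.5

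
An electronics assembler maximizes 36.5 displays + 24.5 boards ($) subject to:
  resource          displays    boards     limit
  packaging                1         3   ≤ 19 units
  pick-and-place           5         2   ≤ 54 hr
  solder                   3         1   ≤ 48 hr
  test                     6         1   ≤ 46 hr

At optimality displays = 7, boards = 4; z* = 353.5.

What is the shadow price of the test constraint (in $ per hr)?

Binding: packaging and test. Non-binding: pick-and-place (11 unused), solder (23 unused).
By complementary slackness, y = 0 for the non-binding constraints.
Dual feasibility on the basic columns requires 1·y_packaging + 6·y_test = 36.5, 3·y_packaging + 1·y_test = 24.5.
→ y_packaging = 6.5 and y_test = 5.
Shadow price of test = 5.

5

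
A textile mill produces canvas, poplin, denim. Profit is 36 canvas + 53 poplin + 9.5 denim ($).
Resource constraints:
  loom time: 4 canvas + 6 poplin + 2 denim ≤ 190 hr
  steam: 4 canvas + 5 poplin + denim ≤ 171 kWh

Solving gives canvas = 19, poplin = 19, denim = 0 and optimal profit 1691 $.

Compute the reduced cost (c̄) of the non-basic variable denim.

Check each constraint at x*: loom time 190/190 (tight); steam 171/171 (tight).
Dual feasibility on the basic columns requires 4·y_loom time + 4·y_steam = 36, 6·y_loom time + 5·y_steam = 53.
Solving: y_loom time = 8, y_steam = 1.
Reduced cost of denim: c₃ − yᵀa₃ = 9.5 − (8·2 + 1·1) = 9.5 − 17 = -7.5.

-7.5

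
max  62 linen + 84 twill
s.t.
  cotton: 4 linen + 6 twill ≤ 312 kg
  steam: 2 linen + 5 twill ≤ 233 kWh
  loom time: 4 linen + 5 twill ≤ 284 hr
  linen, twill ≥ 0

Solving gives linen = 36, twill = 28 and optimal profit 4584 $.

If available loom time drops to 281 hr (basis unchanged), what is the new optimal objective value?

4557

At the optimum: cotton uses 312 of 312 (binding); steam uses 212 of 233 (slack = 21); loom time uses 284 of 284 (binding).
Slack constraints have shadow price 0 (complementary slackness).
Dual feasibility on the basic columns requires 4·y_cotton + 4·y_loom time = 62, 6·y_cotton + 5·y_loom time = 84.
Solving: y_cotton = 6.5, y_loom time = 9.
Δz = y_loom time·Δb = 9 × (-3) = -27, so new z* = 4584 − 27 = 4557.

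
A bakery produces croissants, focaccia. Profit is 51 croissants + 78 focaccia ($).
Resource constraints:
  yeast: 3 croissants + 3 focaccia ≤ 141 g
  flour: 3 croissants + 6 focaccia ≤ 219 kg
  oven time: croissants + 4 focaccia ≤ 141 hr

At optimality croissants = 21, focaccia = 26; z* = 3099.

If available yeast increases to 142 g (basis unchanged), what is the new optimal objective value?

3107

Binding: yeast and flour. Non-binding: oven time (16 unused).
Slack constraints have shadow price 0 (complementary slackness).
The binding rows give the dual system: 3·y_yeast + 3·y_flour = 51 and 3·y_yeast + 6·y_flour = 78.
This yields shadow prices y_yeast = 8, y_flour = 9.
Δz = y_yeast·Δb = 8 × (1) = 8, so new z* = 3099 + 8 = 3107.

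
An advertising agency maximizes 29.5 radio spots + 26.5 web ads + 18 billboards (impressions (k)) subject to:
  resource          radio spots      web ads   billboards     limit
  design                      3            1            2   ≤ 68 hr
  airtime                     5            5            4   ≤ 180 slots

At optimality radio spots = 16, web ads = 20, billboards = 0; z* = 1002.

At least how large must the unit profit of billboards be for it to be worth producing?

At the optimum: design uses 68 of 68 (binding); airtime uses 180 of 180 (binding).
From A_Bᵀ y = c: 3·y_design + 5·y_airtime = 29.5; 1·y_design + 5·y_airtime = 26.5.
→ y_design = 1.5 and y_airtime = 5.
billboards enters the basis when its profit ≥ yᵀa₃ = 1.5·2 + 5·4 = 23.

23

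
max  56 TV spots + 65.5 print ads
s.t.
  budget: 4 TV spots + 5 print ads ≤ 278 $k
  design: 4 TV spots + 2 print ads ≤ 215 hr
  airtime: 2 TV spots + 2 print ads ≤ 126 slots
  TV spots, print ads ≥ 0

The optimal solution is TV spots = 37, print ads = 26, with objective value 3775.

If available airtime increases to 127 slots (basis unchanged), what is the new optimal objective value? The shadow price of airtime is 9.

3784

Δb = 1, so new z* = 3775 + (9)·(1) = 3775 + 9 = 3784.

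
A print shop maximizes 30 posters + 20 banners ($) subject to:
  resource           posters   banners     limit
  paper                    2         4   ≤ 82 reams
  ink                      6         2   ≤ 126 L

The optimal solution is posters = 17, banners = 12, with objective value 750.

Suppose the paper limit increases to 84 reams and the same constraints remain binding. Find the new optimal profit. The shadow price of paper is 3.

756

Δb = 2, so new z* = 750 + (3)·(2) = 750 + 6 = 756.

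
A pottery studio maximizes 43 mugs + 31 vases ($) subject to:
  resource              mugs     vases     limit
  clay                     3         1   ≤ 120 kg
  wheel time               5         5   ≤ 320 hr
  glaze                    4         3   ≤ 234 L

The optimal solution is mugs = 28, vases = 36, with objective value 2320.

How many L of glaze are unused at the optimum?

14

glaze used = 4·28 + 3·36 = 220; slack = 234 − 220 = 14.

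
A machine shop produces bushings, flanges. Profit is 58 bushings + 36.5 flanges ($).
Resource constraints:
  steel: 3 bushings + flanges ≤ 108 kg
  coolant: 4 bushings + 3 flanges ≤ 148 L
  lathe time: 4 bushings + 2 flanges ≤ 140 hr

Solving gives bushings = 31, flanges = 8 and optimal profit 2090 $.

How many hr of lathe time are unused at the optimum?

0

lathe time used = 4·31 + 2·8 = 140; slack = 140 − 140 = 0.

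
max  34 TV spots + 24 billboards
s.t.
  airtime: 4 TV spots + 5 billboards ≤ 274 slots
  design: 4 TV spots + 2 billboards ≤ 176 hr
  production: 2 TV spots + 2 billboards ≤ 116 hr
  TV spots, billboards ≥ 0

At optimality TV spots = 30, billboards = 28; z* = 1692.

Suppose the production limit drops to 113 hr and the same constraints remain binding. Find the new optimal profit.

Check each constraint at x*: airtime 260/274 (slack 14); design 176/176 (tight); production 116/116 (tight).
Since airtime is not tight, its dual is 0.
The binding rows give the dual system: 4·y_design + 2·y_production = 34 and 2·y_design + 2·y_production = 24.
This yields shadow prices y_design = 5, y_production = 7.
Δz = y_production·Δb = 7 × (-3) = -21, so new z* = 1692 − 21 = 1671.

1671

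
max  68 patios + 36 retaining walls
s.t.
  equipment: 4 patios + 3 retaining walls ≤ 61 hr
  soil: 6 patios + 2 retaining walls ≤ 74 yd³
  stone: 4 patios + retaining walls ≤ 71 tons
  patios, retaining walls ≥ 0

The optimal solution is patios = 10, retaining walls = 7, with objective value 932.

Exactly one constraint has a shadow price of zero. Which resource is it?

equipment: 61/61 (binding)
soil: 74/74 (binding)
stone: 47/71 (slack 24)
By complementary slackness, a constraint with positive slack has shadow price 0 → stone.

stone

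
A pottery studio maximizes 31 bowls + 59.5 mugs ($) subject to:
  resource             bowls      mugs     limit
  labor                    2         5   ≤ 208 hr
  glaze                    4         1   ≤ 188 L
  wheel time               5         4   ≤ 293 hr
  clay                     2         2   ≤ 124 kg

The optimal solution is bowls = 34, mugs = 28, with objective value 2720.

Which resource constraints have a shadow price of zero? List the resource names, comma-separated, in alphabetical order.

glaze, wheel time

labor: 208/208 (binding)
glaze: 164/188 (slack 24)
wheel time: 282/293 (slack 11)
clay: 124/124 (binding)
By complementary slackness, a constraint with positive slack has shadow price 0 → glaze, wheel time.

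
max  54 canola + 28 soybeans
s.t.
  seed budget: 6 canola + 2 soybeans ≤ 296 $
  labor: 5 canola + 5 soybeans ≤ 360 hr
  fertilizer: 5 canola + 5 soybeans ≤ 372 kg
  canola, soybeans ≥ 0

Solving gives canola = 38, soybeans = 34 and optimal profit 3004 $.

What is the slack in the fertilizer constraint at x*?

12

fertilizer used = 5·38 + 5·34 = 360; slack = 372 − 360 = 12.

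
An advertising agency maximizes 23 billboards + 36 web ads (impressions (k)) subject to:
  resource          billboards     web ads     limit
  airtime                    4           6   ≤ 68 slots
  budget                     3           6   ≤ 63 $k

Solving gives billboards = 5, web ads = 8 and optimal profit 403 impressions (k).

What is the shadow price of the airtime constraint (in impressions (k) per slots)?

5

Check each constraint at x*: airtime 68/68 (tight); budget 63/63 (tight).
The binding rows give the dual system: 4·y_airtime + 3·y_budget = 23 and 6·y_airtime + 6·y_budget = 36.
→ y_airtime = 5 and y_budget = 1.
Shadow price of airtime = 5.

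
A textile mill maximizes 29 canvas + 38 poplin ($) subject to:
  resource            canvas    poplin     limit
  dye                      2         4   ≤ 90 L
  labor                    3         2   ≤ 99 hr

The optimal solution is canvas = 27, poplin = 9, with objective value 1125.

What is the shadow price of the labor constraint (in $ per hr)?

5

At the optimum: dye uses 90 of 90 (binding); labor uses 99 of 99 (binding).
From A_Bᵀ y = c: 2·y_dye + 3·y_labor = 29; 4·y_dye + 2·y_labor = 38.
This yields shadow prices y_dye = 7, y_labor = 5.
Shadow price of labor = 5.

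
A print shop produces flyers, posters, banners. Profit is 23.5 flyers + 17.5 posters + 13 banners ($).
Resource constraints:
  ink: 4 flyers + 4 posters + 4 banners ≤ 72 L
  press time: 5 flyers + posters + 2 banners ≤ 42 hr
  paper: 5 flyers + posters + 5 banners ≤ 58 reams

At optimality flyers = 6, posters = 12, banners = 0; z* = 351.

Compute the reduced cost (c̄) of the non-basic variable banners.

-6

At the optimum: ink uses 72 of 72 (binding); press time uses 42 of 42 (binding); paper uses 42 of 58 (slack = 16).
Slack constraints have shadow price 0 (complementary slackness).
Dual feasibility on the basic columns requires 4·y_ink + 5·y_press time = 23.5, 4·y_ink + 1·y_press time = 17.5.
→ y_ink = 4 and y_press time = 1.5.
Reduced cost of banners: c₃ − yᵀa₃ = 13 − (4·4 + 1.5·2) = 13 − 19 = -6.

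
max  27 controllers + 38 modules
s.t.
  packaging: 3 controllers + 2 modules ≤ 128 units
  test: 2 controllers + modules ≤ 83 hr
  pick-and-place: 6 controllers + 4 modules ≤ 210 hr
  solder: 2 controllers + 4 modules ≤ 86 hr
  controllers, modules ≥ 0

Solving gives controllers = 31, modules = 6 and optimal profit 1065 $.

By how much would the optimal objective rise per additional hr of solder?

7.5

At the optimum: packaging uses 105 of 128 (slack = 23); test uses 68 of 83 (slack = 15); pick-and-place uses 210 of 210 (binding); solder uses 86 of 86 (binding).
By complementary slackness, y = 0 for the non-binding constraints.
From A_Bᵀ y = c: 6·y_pick-and-place + 2·y_solder = 27; 4·y_pick-and-place + 4·y_solder = 38.
This yields shadow prices y_pick-and-place = 2, y_solder = 7.5.
Shadow price of solder = 7.5.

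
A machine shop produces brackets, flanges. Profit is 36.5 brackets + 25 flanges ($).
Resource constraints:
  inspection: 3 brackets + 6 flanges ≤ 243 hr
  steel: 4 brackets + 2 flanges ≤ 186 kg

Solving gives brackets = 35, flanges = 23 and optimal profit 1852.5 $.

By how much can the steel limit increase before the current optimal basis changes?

Binding constraints: inspection, steel. The basis is B = [[3,6],[4,2]] with det -18.
Per unit increase in steel, x* moves by d = (0.3333, -0.1667).
The basis stays optimal until flanges reaches 0; allowable increase = 138 kg.

138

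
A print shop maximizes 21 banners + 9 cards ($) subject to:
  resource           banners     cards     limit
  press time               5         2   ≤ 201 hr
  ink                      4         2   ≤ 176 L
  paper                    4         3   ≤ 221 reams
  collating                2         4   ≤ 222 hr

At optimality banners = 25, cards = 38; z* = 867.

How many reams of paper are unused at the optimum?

paper used = 4·25 + 3·38 = 214; slack = 221 − 214 = 7.

7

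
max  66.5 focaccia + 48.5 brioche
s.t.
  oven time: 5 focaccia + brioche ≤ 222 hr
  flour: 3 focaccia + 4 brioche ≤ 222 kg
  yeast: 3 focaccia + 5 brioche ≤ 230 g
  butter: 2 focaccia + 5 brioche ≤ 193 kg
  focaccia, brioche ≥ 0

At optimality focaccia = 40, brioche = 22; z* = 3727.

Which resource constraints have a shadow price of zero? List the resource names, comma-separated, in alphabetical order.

oven time: 222/222 (binding)
flour: 208/222 (slack 14)
yeast: 230/230 (binding)
butter: 190/193 (slack 3)
By complementary slackness, a constraint with positive slack has shadow price 0 → butter, flour.

butter, flour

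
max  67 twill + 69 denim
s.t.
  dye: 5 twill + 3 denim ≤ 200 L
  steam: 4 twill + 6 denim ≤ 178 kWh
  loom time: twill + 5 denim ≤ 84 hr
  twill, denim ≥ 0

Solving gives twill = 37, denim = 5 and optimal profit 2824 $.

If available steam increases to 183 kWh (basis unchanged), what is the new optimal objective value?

Binding: dye and steam. Non-binding: loom time (22 unused).
By complementary slackness, y = 0 for the non-binding constraint.
The binding rows give the dual system: 5·y_dye + 4·y_steam = 67 and 3·y_dye + 6·y_steam = 69.
This yields shadow prices y_dye = 7, y_steam = 8.
Δz = y_steam·Δb = 8 × (5) = 40, so new z* = 2824 + 40 = 2864.

2864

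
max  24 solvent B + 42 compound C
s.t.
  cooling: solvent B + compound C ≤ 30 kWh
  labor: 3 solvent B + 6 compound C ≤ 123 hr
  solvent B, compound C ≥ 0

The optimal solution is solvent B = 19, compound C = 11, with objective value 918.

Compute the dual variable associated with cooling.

6

At the optimum: cooling uses 30 of 30 (binding); labor uses 123 of 123 (binding).
Dual feasibility on the basic columns requires 1·y_cooling + 3·y_labor = 24, 1·y_cooling + 6·y_labor = 42.
→ y_cooling = 6 and y_labor = 6.
Shadow price of cooling = 6.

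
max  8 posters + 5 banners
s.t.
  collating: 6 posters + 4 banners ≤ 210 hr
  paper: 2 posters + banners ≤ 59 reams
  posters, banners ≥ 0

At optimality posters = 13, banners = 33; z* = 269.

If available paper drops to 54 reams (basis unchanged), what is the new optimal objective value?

Both collating and paper are binding at x*.
The binding rows give the dual system: 6·y_collating + 2·y_paper = 8 and 4·y_collating + 1·y_paper = 5.
Solving: y_collating = 1, y_paper = 1.
Δz = y_paper·Δb = 1 × (-5) = -5, so new z* = 269 − 5 = 264.

264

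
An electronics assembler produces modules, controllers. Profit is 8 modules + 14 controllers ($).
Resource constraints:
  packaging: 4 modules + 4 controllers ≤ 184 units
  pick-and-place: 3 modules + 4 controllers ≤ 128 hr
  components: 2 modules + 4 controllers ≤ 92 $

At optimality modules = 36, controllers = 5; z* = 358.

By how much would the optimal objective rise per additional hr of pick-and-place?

1

Check each constraint at x*: packaging 164/184 (slack 20); pick-and-place 128/128 (tight); components 92/92 (tight).
Since packaging is not tight, its dual is 0.
Dual feasibility on the basic columns requires 3·y_pick-and-place + 2·y_components = 8, 4·y_pick-and-place + 4·y_components = 14.
→ y_pick-and-place = 1 and y_components = 2.5.
Shadow price of pick-and-place = 1.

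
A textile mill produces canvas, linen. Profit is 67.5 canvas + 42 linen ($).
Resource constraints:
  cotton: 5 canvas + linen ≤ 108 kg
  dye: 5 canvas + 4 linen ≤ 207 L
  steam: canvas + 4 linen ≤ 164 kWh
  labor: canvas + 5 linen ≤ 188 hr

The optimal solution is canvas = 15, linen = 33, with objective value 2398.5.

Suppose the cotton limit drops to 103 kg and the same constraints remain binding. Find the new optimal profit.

2378.5

Binding: cotton and dye. Non-binding: steam (17 unused), labor (8 unused).
Since steam, labor are not tight, their duals are 0.
Dual feasibility on the basic columns requires 5·y_cotton + 5·y_dye = 67.5, 1·y_cotton + 4·y_dye = 42.
→ y_cotton = 4 and y_dye = 9.5.
Δz = y_cotton·Δb = 4 × (-5) = -20, so new z* = 2398.5 − 20 = 2378.5.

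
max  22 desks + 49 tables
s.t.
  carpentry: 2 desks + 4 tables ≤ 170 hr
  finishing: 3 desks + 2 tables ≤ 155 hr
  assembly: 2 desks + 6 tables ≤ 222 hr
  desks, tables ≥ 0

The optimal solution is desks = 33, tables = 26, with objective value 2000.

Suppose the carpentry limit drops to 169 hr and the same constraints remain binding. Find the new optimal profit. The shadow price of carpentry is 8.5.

1991.5

Δb = -1, so new z* = 2000 + (8.5)·(-1) = 2000 − 8.5 = 1991.5.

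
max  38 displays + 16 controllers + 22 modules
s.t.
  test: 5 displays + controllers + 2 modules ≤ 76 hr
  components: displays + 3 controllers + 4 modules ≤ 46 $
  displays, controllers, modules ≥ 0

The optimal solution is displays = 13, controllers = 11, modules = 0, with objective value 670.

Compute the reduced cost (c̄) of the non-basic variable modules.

At the optimum: test uses 76 of 76 (binding); components uses 46 of 46 (binding).
The binding rows give the dual system: 5·y_test + 1·y_components = 38 and 1·y_test + 3·y_components = 16.
→ y_test = 7 and y_components = 3.
Reduced cost of modules: c₃ − yᵀa₃ = 22 − (7·2 + 3·4) = 22 − 26 = -4.

-4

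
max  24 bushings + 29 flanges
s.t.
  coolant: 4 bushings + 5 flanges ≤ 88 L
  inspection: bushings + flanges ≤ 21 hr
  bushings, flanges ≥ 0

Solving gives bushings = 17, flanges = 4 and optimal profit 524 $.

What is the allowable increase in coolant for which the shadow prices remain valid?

17

Binding constraints: coolant, inspection. The basis is B = [[4,5],[1,1]] with det -1.
Per unit increase in coolant, x* moves by d = (-1, 1).
The basis stays optimal until bushings reaches 0; allowable increase = 17 L.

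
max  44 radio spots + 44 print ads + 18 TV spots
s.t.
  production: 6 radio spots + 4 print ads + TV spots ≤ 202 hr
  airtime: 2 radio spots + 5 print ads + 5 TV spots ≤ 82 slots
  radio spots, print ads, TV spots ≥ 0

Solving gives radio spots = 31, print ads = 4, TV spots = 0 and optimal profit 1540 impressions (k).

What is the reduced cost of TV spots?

Check each constraint at x*: production 202/202 (tight); airtime 82/82 (tight).
From A_Bᵀ y = c: 6·y_production + 2·y_airtime = 44; 4·y_production + 5·y_airtime = 44.
→ y_production = 6 and y_airtime = 4.
Reduced cost of TV spots: c₃ − yᵀa₃ = 18 − (6·1 + 4·5) = 18 − 26 = -8.

-8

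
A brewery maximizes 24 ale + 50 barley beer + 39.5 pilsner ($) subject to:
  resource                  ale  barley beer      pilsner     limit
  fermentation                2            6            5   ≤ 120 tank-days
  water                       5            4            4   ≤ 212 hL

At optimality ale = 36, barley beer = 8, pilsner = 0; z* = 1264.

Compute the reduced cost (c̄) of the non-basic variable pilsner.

-3.5

At the optimum: fermentation uses 120 of 120 (binding); water uses 212 of 212 (binding).
The binding rows give the dual system: 2·y_fermentation + 5·y_water = 24 and 6·y_fermentation + 4·y_water = 50.
This yields shadow prices y_fermentation = 7, y_water = 2.
Reduced cost of pilsner: c₃ − yᵀa₃ = 39.5 − (7·5 + 2·4) = 39.5 − 43 = -3.5.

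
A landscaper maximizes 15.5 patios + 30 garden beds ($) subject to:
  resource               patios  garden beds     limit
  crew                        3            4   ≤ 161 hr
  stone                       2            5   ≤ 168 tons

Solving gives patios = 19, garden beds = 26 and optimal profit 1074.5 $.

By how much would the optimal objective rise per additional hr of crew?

At the optimum: crew uses 161 of 161 (binding); stone uses 168 of 168 (binding).
The binding rows give the dual system: 3·y_crew + 2·y_stone = 15.5 and 4·y_crew + 5·y_stone = 30.
→ y_crew = 2.5 and y_stone = 4.
Shadow price of crew = 2.5.

2.5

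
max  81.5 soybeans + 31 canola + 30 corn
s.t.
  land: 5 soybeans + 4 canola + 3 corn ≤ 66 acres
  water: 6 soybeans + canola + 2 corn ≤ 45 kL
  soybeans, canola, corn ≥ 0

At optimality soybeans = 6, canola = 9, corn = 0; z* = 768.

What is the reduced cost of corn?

Check each constraint at x*: land 66/66 (tight); water 45/45 (tight).
Dual feasibility on the basic columns requires 5·y_land + 6·y_water = 81.5, 4·y_land + 1·y_water = 31.
This yields shadow prices y_land = 5.5, y_water = 9.
Reduced cost of corn: c₃ − yᵀa₃ = 30 − (5.5·3 + 9·2) = 30 − 34.5 = -4.5.

-4.5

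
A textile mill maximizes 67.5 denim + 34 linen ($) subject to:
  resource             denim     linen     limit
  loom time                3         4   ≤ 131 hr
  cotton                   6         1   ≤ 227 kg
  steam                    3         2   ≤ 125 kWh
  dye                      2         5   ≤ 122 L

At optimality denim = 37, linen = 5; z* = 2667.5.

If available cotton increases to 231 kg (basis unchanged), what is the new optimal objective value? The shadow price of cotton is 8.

Δb = 4, so new z* = 2667.5 + (8)·(4) = 2667.5 + 32 = 2699.5.

2699.5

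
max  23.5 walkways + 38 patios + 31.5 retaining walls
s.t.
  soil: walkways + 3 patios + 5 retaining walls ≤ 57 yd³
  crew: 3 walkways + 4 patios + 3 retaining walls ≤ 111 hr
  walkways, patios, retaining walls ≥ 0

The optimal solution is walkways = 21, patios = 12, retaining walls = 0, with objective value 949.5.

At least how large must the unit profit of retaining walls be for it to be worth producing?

Check each constraint at x*: soil 57/57 (tight); crew 111/111 (tight).
From A_Bᵀ y = c: 1·y_soil + 3·y_crew = 23.5; 3·y_soil + 4·y_crew = 38.
Solving: y_soil = 4, y_crew = 6.5.
retaining walls enters the basis when its profit ≥ yᵀa₃ = 4·5 + 6.5·3 = 39.5.

39.5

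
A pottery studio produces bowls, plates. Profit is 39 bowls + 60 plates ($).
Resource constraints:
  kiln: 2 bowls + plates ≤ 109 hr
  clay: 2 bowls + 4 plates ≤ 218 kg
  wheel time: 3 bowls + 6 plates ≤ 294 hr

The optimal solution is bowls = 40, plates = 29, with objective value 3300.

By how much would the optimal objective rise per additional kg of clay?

At the optimum: kiln uses 109 of 109 (binding); clay uses 196 of 218 (slack = 22); wheel time uses 294 of 294 (binding).
Since clay is not tight, its dual is 0.
Dual feasibility on the basic columns requires 2·y_kiln + 3·y_wheel time = 39, 1·y_kiln + 6·y_wheel time = 60.
Solving: y_kiln = 6, y_wheel time = 9.
Shadow price of clay = 0.

0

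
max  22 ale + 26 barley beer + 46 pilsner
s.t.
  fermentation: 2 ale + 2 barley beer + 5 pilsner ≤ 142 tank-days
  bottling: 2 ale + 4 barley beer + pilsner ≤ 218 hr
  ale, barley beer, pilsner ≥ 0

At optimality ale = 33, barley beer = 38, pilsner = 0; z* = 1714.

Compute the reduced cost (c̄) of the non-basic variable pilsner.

Check each constraint at x*: fermentation 142/142 (tight); bottling 218/218 (tight).
Dual feasibility on the basic columns requires 2·y_fermentation + 2·y_bottling = 22, 2·y_fermentation + 4·y_bottling = 26.
This yields shadow prices y_fermentation = 9, y_bottling = 2.
Reduced cost of pilsner: c₃ − yᵀa₃ = 46 − (9·5 + 2·1) = 46 − 47 = -1.

-1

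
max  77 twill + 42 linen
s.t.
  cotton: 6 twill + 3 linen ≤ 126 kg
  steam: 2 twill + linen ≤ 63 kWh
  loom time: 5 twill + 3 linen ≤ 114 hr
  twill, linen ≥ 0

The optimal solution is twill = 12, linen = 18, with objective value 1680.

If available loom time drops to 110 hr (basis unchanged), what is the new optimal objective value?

Binding: cotton and loom time. Non-binding: steam (21 unused).
Since steam is not tight, its dual is 0.
From A_Bᵀ y = c: 6·y_cotton + 5·y_loom time = 77; 3·y_cotton + 3·y_loom time = 42.
Solving: y_cotton = 7, y_loom time = 7.
Δz = y_loom time·Δb = 7 × (-4) = -28, so new z* = 1680 − 28 = 1652.

1652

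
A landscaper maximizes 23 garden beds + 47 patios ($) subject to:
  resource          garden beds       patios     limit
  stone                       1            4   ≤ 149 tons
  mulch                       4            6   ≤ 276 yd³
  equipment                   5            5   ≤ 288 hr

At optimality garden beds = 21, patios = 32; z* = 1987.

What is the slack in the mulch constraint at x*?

mulch used = 4·21 + 6·32 = 276; slack = 276 − 276 = 0.

0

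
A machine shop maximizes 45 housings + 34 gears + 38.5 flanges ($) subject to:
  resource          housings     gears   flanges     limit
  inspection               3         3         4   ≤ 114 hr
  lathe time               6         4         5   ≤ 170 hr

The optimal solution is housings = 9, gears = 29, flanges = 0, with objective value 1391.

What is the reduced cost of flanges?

-5

Both inspection and lathe time are binding at x*.
Dual feasibility on the basic columns requires 3·y_inspection + 6·y_lathe time = 45, 3·y_inspection + 4·y_lathe time = 34.
This yields shadow prices y_inspection = 4, y_lathe time = 5.5.
Reduced cost of flanges: c₃ − yᵀa₃ = 38.5 − (4·4 + 5.5·5) = 38.5 − 43.5 = -5.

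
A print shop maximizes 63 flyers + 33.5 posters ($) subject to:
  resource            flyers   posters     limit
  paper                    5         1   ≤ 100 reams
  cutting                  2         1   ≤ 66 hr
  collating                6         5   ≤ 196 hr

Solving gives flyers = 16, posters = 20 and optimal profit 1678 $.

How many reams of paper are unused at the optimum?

paper used = 5·16 + 1·20 = 100; slack = 100 − 100 = 0.

0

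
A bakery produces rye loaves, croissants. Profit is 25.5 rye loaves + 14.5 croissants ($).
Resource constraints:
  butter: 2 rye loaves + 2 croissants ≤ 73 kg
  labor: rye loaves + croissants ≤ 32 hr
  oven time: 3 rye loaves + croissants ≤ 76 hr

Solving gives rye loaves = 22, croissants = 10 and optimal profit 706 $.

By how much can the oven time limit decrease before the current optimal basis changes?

Binding constraints: labor, oven time. The basis is B = [[1,1],[3,1]] with det -2.
Per unit decrease in oven time, x* moves by d = (-0.5, 0.5).
The basis stays optimal until rye loaves reaches 0; allowable decrease = 44 hr.

44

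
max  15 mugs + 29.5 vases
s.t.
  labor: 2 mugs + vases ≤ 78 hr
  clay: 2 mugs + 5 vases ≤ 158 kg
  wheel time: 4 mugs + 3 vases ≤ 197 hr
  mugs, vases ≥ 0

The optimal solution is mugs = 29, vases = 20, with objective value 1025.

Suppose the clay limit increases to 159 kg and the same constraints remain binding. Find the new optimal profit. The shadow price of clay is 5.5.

1030.5

Δb = 1, so new z* = 1025 + (5.5)·(1) = 1025 + 5.5 = 1030.5.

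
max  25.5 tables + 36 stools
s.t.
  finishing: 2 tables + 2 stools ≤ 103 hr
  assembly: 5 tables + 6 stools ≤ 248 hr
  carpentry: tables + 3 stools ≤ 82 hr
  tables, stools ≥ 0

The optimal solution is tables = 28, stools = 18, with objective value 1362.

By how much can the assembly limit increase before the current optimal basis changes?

Binding constraints: assembly, carpentry. The basis is B = [[5,6],[1,3]] with det 9.
Per unit increase in assembly, x* moves by d = (0.3333, -0.1111).
The basis stays optimal until finishing becomes binding; allowable increase = 24.75 hr.

24.75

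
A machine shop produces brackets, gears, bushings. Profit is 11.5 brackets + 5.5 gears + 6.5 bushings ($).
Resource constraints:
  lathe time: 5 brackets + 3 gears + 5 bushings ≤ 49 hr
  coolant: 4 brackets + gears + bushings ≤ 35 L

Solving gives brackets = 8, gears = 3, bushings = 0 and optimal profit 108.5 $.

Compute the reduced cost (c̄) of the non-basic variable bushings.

Check each constraint at x*: lathe time 49/49 (tight); coolant 35/35 (tight).
Dual feasibility on the basic columns requires 5·y_lathe time + 4·y_coolant = 11.5, 3·y_lathe time + 1·y_coolant = 5.5.
→ y_lathe time = 1.5 and y_coolant = 1.
Reduced cost of bushings: c₃ − yᵀa₃ = 6.5 − (1.5·5 + 1·1) = 6.5 − 8.5 = -2.

-2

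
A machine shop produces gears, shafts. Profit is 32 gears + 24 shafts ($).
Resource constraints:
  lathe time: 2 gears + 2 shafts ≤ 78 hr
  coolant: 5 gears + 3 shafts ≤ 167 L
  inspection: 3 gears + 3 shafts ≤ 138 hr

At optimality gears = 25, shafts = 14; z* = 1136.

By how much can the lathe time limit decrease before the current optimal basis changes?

11.2

Binding constraints: lathe time, coolant. The basis is B = [[2,2],[5,3]] with det -4.
Per unit decrease in lathe time, x* moves by d = (0.75, -1.25).
The basis stays optimal until shafts reaches 0; allowable decrease = 11.2 hr.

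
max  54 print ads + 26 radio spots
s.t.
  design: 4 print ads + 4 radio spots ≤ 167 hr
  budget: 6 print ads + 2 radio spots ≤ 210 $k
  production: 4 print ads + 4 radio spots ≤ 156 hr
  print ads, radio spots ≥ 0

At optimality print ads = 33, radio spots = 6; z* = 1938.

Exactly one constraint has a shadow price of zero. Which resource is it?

design

design: 156/167 (slack 11)
budget: 210/210 (binding)
production: 156/156 (binding)
By complementary slackness, a constraint with positive slack has shadow price 0 → design.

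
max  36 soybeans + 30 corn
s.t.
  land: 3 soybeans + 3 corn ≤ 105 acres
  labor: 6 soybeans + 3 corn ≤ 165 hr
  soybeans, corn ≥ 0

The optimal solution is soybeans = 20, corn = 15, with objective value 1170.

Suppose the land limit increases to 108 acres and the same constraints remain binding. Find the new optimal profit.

1194

Both land and labor are binding at x*.
From A_Bᵀ y = c: 3·y_land + 6·y_labor = 36; 3·y_land + 3·y_labor = 30.
Solving: y_land = 8, y_labor = 2.
Δz = y_land·Δb = 8 × (3) = 24, so new z* = 1170 + 24 = 1194.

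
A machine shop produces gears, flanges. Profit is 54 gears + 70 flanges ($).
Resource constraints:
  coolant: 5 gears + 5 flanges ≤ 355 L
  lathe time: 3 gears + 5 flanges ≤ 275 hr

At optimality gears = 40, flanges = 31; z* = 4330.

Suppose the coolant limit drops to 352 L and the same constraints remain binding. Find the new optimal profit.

4312

At the optimum: coolant uses 355 of 355 (binding); lathe time uses 275 of 275 (binding).
The binding rows give the dual system: 5·y_coolant + 3·y_lathe time = 54 and 5·y_coolant + 5·y_lathe time = 70.
Solving: y_coolant = 6, y_lathe time = 8.
Δz = y_coolant·Δb = 6 × (-3) = -18, so new z* = 4330 − 18 = 4312.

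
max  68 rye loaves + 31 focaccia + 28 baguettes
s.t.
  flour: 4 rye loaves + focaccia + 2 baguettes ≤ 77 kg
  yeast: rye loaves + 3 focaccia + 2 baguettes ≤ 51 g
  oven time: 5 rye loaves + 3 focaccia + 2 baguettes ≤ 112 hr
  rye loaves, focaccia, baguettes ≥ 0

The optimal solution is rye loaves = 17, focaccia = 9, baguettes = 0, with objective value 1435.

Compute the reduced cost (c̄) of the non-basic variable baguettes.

Binding: flour and oven time. Non-binding: yeast (7 unused).
Slack constraints have shadow price 0 (complementary slackness).
The binding rows give the dual system: 4·y_flour + 5·y_oven time = 68 and 1·y_flour + 3·y_oven time = 31.
Solving: y_flour = 7, y_oven time = 8.
Reduced cost of baguettes: c₃ − yᵀa₃ = 28 − (7·2 + 8·2) = 28 − 30 = -2.

-2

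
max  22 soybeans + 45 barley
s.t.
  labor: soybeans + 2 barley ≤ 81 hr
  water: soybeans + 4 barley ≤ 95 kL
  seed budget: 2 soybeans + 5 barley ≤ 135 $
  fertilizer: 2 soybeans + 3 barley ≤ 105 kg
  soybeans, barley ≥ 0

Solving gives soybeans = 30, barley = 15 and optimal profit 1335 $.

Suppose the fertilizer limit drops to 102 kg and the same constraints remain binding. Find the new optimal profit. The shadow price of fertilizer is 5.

1320

Δb = -3, so new z* = 1335 + (5)·(-3) = 1335 − 15 = 1320.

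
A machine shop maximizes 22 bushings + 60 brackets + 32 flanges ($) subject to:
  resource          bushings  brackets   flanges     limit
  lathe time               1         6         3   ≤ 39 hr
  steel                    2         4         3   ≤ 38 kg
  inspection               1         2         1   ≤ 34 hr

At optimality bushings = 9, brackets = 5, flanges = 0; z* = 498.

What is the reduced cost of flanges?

At the optimum: lathe time uses 39 of 39 (binding); steel uses 38 of 38 (binding); inspection uses 19 of 34 (slack = 15).
By complementary slackness, y = 0 for the non-binding constraint.
From A_Bᵀ y = c: 1·y_lathe time + 2·y_steel = 22; 6·y_lathe time + 4·y_steel = 60.
→ y_lathe time = 4 and y_steel = 9.
Reduced cost of flanges: c₃ − yᵀa₃ = 32 − (4·3 + 9·3) = 32 − 39 = -7.

-7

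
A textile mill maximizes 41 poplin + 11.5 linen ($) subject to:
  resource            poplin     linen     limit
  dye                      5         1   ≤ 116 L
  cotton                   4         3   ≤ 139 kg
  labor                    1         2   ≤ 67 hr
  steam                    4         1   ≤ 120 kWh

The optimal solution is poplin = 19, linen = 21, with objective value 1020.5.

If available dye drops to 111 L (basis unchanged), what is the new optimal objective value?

Check each constraint at x*: dye 116/116 (tight); cotton 139/139 (tight); labor 61/67 (slack 6); steam 97/120 (slack 23).
By complementary slackness, y = 0 for the non-binding constraints.
The binding rows give the dual system: 5·y_dye + 4·y_cotton = 41 and 1·y_dye + 3·y_cotton = 11.5.
→ y_dye = 7 and y_cotton = 1.5.
Δz = y_dye·Δb = 7 × (-5) = -35, so new z* = 1020.5 − 35 = 985.5.

985.5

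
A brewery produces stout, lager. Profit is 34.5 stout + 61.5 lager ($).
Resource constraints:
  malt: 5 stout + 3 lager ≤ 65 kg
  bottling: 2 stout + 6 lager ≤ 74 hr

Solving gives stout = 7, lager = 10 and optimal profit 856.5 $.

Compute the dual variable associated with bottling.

8.5

At the optimum: malt uses 65 of 65 (binding); bottling uses 74 of 74 (binding).
Dual feasibility on the basic columns requires 5·y_malt + 2·y_bottling = 34.5, 3·y_malt + 6·y_bottling = 61.5.
This yields shadow prices y_malt = 3.5, y_bottling = 8.5.
Shadow price of bottling = 8.5.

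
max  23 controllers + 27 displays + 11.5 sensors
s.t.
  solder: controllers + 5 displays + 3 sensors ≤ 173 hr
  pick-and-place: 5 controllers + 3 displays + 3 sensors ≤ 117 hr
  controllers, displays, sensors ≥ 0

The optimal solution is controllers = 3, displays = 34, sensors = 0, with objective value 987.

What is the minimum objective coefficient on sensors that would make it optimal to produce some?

21

Check each constraint at x*: solder 173/173 (tight); pick-and-place 117/117 (tight).
From A_Bᵀ y = c: 1·y_solder + 5·y_pick-and-place = 23; 5·y_solder + 3·y_pick-and-place = 27.
This yields shadow prices y_solder = 3, y_pick-and-place = 4.
sensors enters the basis when its profit ≥ yᵀa₃ = 3·3 + 4·3 = 21.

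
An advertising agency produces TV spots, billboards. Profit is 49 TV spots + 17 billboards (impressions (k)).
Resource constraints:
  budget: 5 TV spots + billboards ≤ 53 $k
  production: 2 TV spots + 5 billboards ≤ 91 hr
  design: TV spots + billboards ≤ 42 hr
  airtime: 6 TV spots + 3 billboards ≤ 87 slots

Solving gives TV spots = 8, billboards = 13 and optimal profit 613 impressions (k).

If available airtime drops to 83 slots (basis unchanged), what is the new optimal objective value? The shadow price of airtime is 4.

597

Δb = -4, so new z* = 613 + (4)·(-4) = 613 − 16 = 597.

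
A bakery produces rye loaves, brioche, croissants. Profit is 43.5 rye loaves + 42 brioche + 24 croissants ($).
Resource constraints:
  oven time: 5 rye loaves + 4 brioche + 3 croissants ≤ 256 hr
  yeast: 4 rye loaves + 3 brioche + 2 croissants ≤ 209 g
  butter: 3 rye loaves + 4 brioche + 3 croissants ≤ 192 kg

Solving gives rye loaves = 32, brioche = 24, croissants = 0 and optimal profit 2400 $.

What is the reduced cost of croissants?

-7.5

Binding: oven time and butter. Non-binding: yeast (9 unused).
Since yeast is not tight, its dual is 0.
The binding rows give the dual system: 5·y_oven time + 3·y_butter = 43.5 and 4·y_oven time + 4·y_butter = 42.
→ y_oven time = 6 and y_butter = 4.5.
Reduced cost of croissants: c₃ − yᵀa₃ = 24 − (6·3 + 4.5·3) = 24 − 31.5 = -7.5.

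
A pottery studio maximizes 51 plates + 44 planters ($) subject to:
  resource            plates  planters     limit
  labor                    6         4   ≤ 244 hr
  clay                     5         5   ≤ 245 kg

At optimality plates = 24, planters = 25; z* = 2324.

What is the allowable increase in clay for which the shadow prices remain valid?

Binding constraints: labor, clay. The basis is B = [[6,4],[5,5]] with det 10.
Per unit increase in clay, x* moves by d = (-0.4, 0.6).
The basis stays optimal until plates reaches 0; allowable increase = 60 kg.

60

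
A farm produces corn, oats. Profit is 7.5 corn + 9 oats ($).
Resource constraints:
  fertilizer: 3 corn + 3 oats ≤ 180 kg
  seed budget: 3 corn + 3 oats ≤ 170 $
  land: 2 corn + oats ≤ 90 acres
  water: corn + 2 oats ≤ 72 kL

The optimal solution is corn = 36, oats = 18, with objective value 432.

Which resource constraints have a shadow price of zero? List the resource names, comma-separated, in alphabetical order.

fertilizer: 162/180 (slack 18)
seed budget: 162/170 (slack 8)
land: 90/90 (binding)
water: 72/72 (binding)
By complementary slackness, a constraint with positive slack has shadow price 0 → fertilizer, seed budget.

fertilizer, seed budget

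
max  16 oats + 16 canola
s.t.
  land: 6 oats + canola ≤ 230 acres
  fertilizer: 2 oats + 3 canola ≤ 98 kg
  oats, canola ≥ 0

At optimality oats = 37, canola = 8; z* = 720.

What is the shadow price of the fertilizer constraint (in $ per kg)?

5

Both land and fertilizer are binding at x*.
Dual feasibility on the basic columns requires 6·y_land + 2·y_fertilizer = 16, 1·y_land + 3·y_fertilizer = 16.
Solving: y_land = 1, y_fertilizer = 5.
Shadow price of fertilizer = 5.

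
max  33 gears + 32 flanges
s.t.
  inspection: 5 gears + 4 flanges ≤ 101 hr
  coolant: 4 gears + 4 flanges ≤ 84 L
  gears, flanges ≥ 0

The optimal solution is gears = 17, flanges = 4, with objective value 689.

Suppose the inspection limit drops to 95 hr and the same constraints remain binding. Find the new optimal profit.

683

Check each constraint at x*: inspection 101/101 (tight); coolant 84/84 (tight).
The binding rows give the dual system: 5·y_inspection + 4·y_coolant = 33 and 4·y_inspection + 4·y_coolant = 32.
This yields shadow prices y_inspection = 1, y_coolant = 7.
Δz = y_inspection·Δb = 1 × (-6) = -6, so new z* = 689 − 6 = 683.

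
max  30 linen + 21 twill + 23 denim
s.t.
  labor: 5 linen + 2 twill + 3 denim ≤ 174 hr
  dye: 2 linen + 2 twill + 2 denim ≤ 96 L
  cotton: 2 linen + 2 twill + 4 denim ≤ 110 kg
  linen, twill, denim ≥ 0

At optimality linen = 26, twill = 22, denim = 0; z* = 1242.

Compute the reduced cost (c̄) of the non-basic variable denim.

-1

Check each constraint at x*: labor 174/174 (tight); dye 96/96 (tight); cotton 96/110 (slack 14).
Slack constraints have shadow price 0 (complementary slackness).
Dual feasibility on the basic columns requires 5·y_labor + 2·y_dye = 30, 2·y_labor + 2·y_dye = 21.
→ y_labor = 3 and y_dye = 7.5.
Reduced cost of denim: c₃ − yᵀa₃ = 23 − (3·3 + 7.5·2) = 23 − 24 = -1.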